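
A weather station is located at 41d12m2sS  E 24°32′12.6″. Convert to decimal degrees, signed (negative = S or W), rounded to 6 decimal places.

Lat: 41 + 12/60 + 2/3600 = 41.2005556
S ⇒ negate
λ: 24° + 32/60 + 12.6/3600 = 24 + 0.533333 + 0.003500 = 24.5368333
E → positive

-41.200556, 24.536833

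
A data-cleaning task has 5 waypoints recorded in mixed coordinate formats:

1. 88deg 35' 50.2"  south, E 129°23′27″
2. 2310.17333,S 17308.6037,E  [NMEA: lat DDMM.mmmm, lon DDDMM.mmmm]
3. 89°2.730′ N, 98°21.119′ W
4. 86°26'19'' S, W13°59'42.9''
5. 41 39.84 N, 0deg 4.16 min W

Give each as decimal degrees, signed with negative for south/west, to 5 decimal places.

1. -88.59728, 129.39083
2. -23.16956, 173.14340
3. 89.04550, -98.35198
4. -86.43861, -13.99525
5. 41.66400, -0.06933

Point 1:
  Latitude: 88 + 35/60 + 50.2/3600 = 88.597278
  hemisphere S, so the sign is −
  Lon: 129° + 23/60 + 27/3600 = 129 + 0.383333 + 0.007500 = 129.390833
  E → positive
Point 2:
  Lat: split at 2 digits → 23° and 10.17333′; 23 + 10.17333/60 = 23.169556
  S → negative
  Lon: degrees = first 3 digits = 173, minutes = 8.6037; 173 + 8.6037/60 = 173.143395
  E → positive
Point 3:
  Latitude: 89 + 2.73/60 = 89.045500
  N → positive
  Longitude: 21.119′ = 0.351983°; total 98.351983
  W → negative
Point 4:
  Lat: 26′ + 19″ = 26.31667′; 86 + 26.31667/60 = 86.438611
  hemisphere S, so the sign is −
  Longitude: 13 + 59/60 + 42.9/3600 = 13.995250
  hemisphere W, so the sign is −
Point 5:
  Latitude: 41 + 39.84/60 = 41.664000
  N → positive
  Lon: 0 + 4.16/60 = 0.069333
  W → negative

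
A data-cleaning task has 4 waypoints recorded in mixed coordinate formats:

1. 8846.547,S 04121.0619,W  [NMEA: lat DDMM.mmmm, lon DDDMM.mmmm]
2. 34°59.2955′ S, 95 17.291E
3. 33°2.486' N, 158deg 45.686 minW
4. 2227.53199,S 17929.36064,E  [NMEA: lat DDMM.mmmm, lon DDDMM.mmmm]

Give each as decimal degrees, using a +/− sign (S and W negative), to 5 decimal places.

1. -88.77578, -41.35103
2. -34.98826, 95.28818
3. 33.04143, -158.76143
4. -22.45887, 179.48934

Point 1:
  Lat: degrees = first 2 digits = 88, minutes = 46.547; 88 + 46.547/60 = 88.775783
  S ⇒ negate
  Lon: degrees = first 3 digits = 41, minutes = 21.0619; 41 + 21.0619/60 = 41.351032
  W ⇒ negate
Point 2:
  Latitude: 59.2955′ = 0.988258°; total 34.988258
  S → negative
  Lon: 17.291′ = 0.288183°; total 95.288183
  E → positive
Point 3:
  Latitude: 2.486′ = 0.041433°; total 33.041433
  N → positive
  Longitude: 45.686′ = 0.761433°; total 158.761433
  W ⇒ negate
Point 4:
  Lat: split at 2 digits → 22° and 27.53199′; 22 + 27.53199/60 = 22.458867
  S → negative
  Lon: split at 3 digits → 179° and 29.36064′; 179 + 29.36064/60 = 179.489344
  E → positive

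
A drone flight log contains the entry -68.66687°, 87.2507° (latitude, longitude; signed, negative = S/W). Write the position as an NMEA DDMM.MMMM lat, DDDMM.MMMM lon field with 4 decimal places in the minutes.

Latitude is negative → S; |value| = 68.666870
φ: minutes = (68.666870 − 68) × 60 = 40.012200
Lon: 87° + 0.250700 × 60 = 87° 15.042000′

6840.0122,S / 08715.0420,E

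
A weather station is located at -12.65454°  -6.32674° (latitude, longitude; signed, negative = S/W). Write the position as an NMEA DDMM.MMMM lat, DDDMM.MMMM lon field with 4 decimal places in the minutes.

1239.2724,S / 00619.6044,W

Latitude is negative → S; |value| = 12.654540
φ: fractional part 0.654540 → 39.272400 minutes
Longitude is negative → W; |value| = 6.326740
λ: 6° + 0.326740 × 60 = 6° 19.604400′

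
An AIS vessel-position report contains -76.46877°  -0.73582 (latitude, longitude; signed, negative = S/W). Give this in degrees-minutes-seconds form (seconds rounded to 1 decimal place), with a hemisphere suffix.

Latitude is negative → S; |value| = 76.468770
Lat: 0.468770° → 28.12620′; 0.12620 × 60 = 7.572″
Longitude is negative → W; |value| = 0.735820
λ: 0.735820° → 44.14920′; 0.14920 × 60 = 8.952″

76°28′7.6″ S, 0°44′9.0″ W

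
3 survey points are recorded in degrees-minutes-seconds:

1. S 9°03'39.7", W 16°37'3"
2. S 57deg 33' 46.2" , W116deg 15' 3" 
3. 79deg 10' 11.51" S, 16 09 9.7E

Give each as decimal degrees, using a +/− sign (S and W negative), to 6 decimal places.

1. -9.061028, -16.617500
2. -57.562833, -116.250833
3. -79.169864, 16.152694

Point 1:
  Latitude: 9 + 3/60 + 39.7/3600 = 9.0610278
  S ⇒ negate
  Lon: 16 + 37/60 + 3/3600 = 16.6175000
  hemisphere W, so the sign is −
Point 2:
  φ: 57° + 33/60 + 46.2/3600 = 57 + 0.550000 + 0.012833 = 57.5628333
  hemisphere S, so the sign is −
  Longitude: 15′ + 3″ = 15.05000′; 116 + 15.05000/60 = 116.2508333
  W → negative
Point 3:
  φ: 79 + 10/60 + 11.51/3600 = 79.1698639
  hemisphere S, so the sign is −
  Lon: 16° + 9/60 + 9.7/3600 = 16 + 0.150000 + 0.002694 = 16.1526944
  E ⇒ keep positive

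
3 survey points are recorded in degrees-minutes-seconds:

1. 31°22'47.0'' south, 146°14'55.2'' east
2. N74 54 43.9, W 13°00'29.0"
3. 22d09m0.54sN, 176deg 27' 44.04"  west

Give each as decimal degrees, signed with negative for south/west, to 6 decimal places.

Point 1:
  Lat: 22′ + 47″ = 22.78333′; 31 + 22.78333/60 = 31.3797222
  hemisphere S, so the sign is −
  Longitude: 146° + 14/60 + 55.2/3600 = 146 + 0.233333 + 0.015333 = 146.2486667
  E ⇒ keep positive
Point 2:
  φ: 54′ + 43.9″ = 54.73167′; 74 + 54.73167/60 = 74.9121944
  N ⇒ keep positive
  λ: 13 + 0/60 + 29/3600 = 13.0080556
  hemisphere W, so the sign is −
Point 3:
  φ: 22° + 9/60 + 0.54/3600 = 22 + 0.150000 + 0.000150 = 22.1501500
  N ⇒ keep positive
  Longitude: 27′ + 44.04″ = 27.73400′; 176 + 27.73400/60 = 176.4622333
  hemisphere W, so the sign is −

1. -31.379722, 146.248667
2. 74.912194, -13.008056
3. 22.150150, -176.462233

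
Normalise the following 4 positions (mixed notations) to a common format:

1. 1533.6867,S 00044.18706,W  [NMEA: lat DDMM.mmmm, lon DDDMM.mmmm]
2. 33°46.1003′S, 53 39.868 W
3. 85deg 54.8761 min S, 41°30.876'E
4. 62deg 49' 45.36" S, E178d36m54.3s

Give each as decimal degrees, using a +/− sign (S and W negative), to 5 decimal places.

Point 1:
  Lat: degrees = first 2 digits = 15, minutes = 33.6867; 15 + 33.6867/60 = 15.561445
  hemisphere S, so the sign is −
  Lon: split at 3 digits → 000° and 44.18706′; 0 + 44.18706/60 = 0.736451
  W → negative
Point 2:
  Lat: 33 + 46.1003/60 = 33.768338
  S ⇒ negate
  Lon: 53 + 39.868/60 = 53.664467
  W ⇒ negate
Point 3:
  Lat: 54.8761′ = 0.914602°; total 85.914602
  S → negative
  Lon: 41 + 30.876/60 = 41.514600
  E ⇒ keep positive
Point 4:
  φ: 49′ + 45.36″ = 49.75600′; 62 + 49.75600/60 = 62.829267
  hemisphere S, so the sign is −
  Lon: 36′ + 54.3″ = 36.90500′; 178 + 36.90500/60 = 178.615083
  E → positive

1. -15.56145, -0.73645
2. -33.76834, -53.66447
3. -85.91460, 41.51460
4. -62.82927, 178.61508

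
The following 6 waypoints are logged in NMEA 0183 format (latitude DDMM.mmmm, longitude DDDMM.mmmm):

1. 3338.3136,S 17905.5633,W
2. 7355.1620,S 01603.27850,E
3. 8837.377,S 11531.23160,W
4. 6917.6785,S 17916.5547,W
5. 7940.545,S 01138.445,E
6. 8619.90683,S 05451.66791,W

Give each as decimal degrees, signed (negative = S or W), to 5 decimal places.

Point 1:
  Latitude: degrees = first 2 digits = 33, minutes = 38.3136; 33 + 38.3136/60 = 33.638560
  S ⇒ negate
  Longitude: degrees = first 3 digits = 179, minutes = 5.5633; 179 + 5.5633/60 = 179.092722
  hemisphere W, so the sign is −
Point 2:
  Lat: degrees = first 2 digits = 73, minutes = 55.162; 73 + 55.162/60 = 73.919367
  hemisphere S, so the sign is −
  Lon: degrees = first 3 digits = 16, minutes = 3.2785; 16 + 3.2785/60 = 16.054642
  E ⇒ keep positive
Point 3:
  Lat: split at 2 digits → 88° and 37.377′; 88 + 37.377/60 = 88.622950
  hemisphere S, so the sign is −
  Lon: degrees = first 3 digits = 115, minutes = 31.2316; 115 + 31.2316/60 = 115.520527
  W → negative
Point 4:
  Latitude: split at 2 digits → 69° and 17.6785′; 69 + 17.6785/60 = 69.294642
  S ⇒ negate
  λ: degrees = first 3 digits = 179, minutes = 16.5547; 179 + 16.5547/60 = 179.275912
  W → negative
Point 5:
  φ: degrees = first 2 digits = 79, minutes = 40.545; 79 + 40.545/60 = 79.675750
  S ⇒ negate
  λ: split at 3 digits → 011° and 38.445′; 11 + 38.445/60 = 11.640750
  E → positive
Point 6:
  Lat: split at 2 digits → 86° and 19.90683′; 86 + 19.90683/60 = 86.331781
  S ⇒ negate
  λ: split at 3 digits → 054° and 51.66791′; 54 + 51.66791/60 = 54.861132
  W ⇒ negate

1. -33.63856, -179.09272
2. -73.91937, 16.05464
3. -88.62295, -115.52053
4. -69.29464, -179.27591
5. -79.67575, 11.64075
6. -86.33178, -54.86113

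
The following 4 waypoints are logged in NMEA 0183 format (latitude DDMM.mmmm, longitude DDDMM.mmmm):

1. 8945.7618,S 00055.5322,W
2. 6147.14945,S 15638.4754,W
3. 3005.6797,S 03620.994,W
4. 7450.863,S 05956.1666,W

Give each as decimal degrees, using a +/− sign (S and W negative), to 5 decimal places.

1. -89.76270, -0.92554
2. -61.78582, -156.64126
3. -30.09466, -36.34990
4. -74.84772, -59.93611

Point 1:
  φ: split at 2 digits → 89° and 45.7618′; 89 + 45.7618/60 = 89.762697
  S → negative
  Longitude: degrees = first 3 digits = 0, minutes = 55.5322; 0 + 55.5322/60 = 0.925537
  W ⇒ negate
Point 2:
  Lat: degrees = first 2 digits = 61, minutes = 47.14945; 61 + 47.14945/60 = 61.785824
  S → negative
  λ: split at 3 digits → 156° and 38.4754′; 156 + 38.4754/60 = 156.641257
  hemisphere W, so the sign is −
Point 3:
  φ: split at 2 digits → 30° and 5.6797′; 30 + 5.6797/60 = 30.094662
  S ⇒ negate
  λ: split at 3 digits → 036° and 20.994′; 36 + 20.994/60 = 36.349900
  W → negative
Point 4:
  Lat: split at 2 digits → 74° and 50.863′; 74 + 50.863/60 = 74.847717
  S → negative
  Lon: degrees = first 3 digits = 59, minutes = 56.1666; 59 + 56.1666/60 = 59.936110
  hemisphere W, so the sign is −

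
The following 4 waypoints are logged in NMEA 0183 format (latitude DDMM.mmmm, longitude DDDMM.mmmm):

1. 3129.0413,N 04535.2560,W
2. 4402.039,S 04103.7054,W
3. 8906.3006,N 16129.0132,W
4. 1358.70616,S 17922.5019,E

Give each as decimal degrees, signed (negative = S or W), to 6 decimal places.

1. 31.484022, -45.587600
2. -44.033983, -41.061757
3. 89.105010, -161.483553
4. -13.978436, 179.375032

Point 1:
  φ: split at 2 digits → 31° and 29.0413′; 31 + 29.0413/60 = 31.4840217
  N ⇒ keep positive
  Lon: degrees = first 3 digits = 45, minutes = 35.256; 45 + 35.256/60 = 45.5876000
  hemisphere W, so the sign is −
Point 2:
  φ: degrees = first 2 digits = 44, minutes = 2.039; 44 + 2.039/60 = 44.0339833
  hemisphere S, so the sign is −
  Longitude: split at 3 digits → 041° and 3.7054′; 41 + 3.7054/60 = 41.0617567
  W → negative
Point 3:
  Latitude: split at 2 digits → 89° and 6.3006′; 89 + 6.3006/60 = 89.1050100
  N ⇒ keep positive
  λ: split at 3 digits → 161° and 29.0132′; 161 + 29.0132/60 = 161.4835533
  hemisphere W, so the sign is −
Point 4:
  φ: split at 2 digits → 13° and 58.70616′; 13 + 58.70616/60 = 13.9784360
  S ⇒ negate
  λ: split at 3 digits → 179° and 22.5019′; 179 + 22.5019/60 = 179.3750317
  E → positive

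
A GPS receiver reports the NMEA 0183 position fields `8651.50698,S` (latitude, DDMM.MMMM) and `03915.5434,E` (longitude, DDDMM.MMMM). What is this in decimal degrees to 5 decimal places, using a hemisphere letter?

86.85845° S, 39.25906° E

Lat: split at 2 digits → 86° and 51.50698′; 86 + 51.50698/60 = 86.858450
Lon: degrees = first 3 digits = 39, minutes = 15.5434; 39 + 15.5434/60 = 39.259057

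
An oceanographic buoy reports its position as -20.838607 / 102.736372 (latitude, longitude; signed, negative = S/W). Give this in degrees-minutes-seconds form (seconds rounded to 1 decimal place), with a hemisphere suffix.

Latitude is negative → S; |value| = 20.838607
Latitude: whole degrees 20; 50.31642′ → 50′ and 18.985″
Lon: whole degrees 102; 44.18232′ → 44′ and 10.939″

20°50′19.0″ S, 102°44′10.9″ E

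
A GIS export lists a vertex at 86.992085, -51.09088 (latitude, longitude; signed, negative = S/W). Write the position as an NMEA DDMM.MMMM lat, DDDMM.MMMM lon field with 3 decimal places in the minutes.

8659.525,N / 05105.453,W

Latitude: minutes = (86.992085 − 86) × 60 = 59.52510
Longitude is negative → W; |value| = 51.090880
Lon: 51° + 0.090880 × 60 = 51° 5.45280′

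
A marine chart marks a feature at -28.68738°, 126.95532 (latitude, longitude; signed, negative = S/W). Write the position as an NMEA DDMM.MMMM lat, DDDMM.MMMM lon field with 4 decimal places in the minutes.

Latitude is negative → S; |value| = 28.687380
Latitude: 28° + 0.687380 × 60 = 28° 41.242800′
Lon: minutes = (126.955320 − 126) × 60 = 57.319200

2841.2428,S / 12657.3192,E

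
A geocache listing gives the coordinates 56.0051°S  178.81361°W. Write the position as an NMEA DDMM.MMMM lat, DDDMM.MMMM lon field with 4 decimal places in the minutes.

Lat: fractional part 0.005100 → 0.306000 minutes
λ: fractional part 0.813610 → 48.816600 minutes

5600.3060,S / 17848.8166,W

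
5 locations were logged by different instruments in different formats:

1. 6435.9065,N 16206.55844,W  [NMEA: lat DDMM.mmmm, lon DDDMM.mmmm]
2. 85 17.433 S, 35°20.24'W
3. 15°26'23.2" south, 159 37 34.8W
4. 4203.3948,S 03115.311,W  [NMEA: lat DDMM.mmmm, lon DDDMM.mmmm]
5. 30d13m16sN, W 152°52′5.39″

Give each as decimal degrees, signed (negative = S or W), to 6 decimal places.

Point 1:
  Lat: split at 2 digits → 64° and 35.9065′; 64 + 35.9065/60 = 64.5984417
  N → positive
  λ: split at 3 digits → 162° and 6.55844′; 162 + 6.55844/60 = 162.1093073
  W ⇒ negate
Point 2:
  Lat: 85 + 17.433/60 = 85.2905500
  S ⇒ negate
  Lon: 35 + 20.24/60 = 35.3373333
  hemisphere W, so the sign is −
Point 3:
  Latitude: 15 + 26/60 + 23.2/3600 = 15.4397778
  hemisphere S, so the sign is −
  Longitude: 159° + 37/60 + 34.8/3600 = 159 + 0.616667 + 0.009667 = 159.6263333
  hemisphere W, so the sign is −
Point 4:
  φ: split at 2 digits → 42° and 3.3948′; 42 + 3.3948/60 = 42.0565800
  hemisphere S, so the sign is −
  Longitude: degrees = first 3 digits = 31, minutes = 15.311; 31 + 15.311/60 = 31.2551833
  W → negative
Point 5:
  Latitude: 30 + 13/60 + 16/3600 = 30.2211111
  N → positive
  Lon: 52′ + 5.39″ = 52.08983′; 152 + 52.08983/60 = 152.8681639
  W ⇒ negate

1. 64.598442, -162.109307
2. -85.290550, -35.337333
3. -15.439778, -159.626333
4. -42.056580, -31.255183
5. 30.221111, -152.868164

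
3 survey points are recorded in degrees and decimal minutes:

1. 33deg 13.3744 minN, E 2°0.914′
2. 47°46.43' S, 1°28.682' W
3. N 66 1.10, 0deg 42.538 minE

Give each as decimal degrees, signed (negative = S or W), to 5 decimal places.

Point 1:
  Lat: 13.3744′ = 0.222907°; total 33.222907
  N ⇒ keep positive
  Longitude: 2 + 0.914/60 = 2.015233
  E ⇒ keep positive
Point 2:
  Latitude: 47 + 46.43/60 = 47.773833
  S ⇒ negate
  Lon: 1 + 28.682/60 = 1.478033
  hemisphere W, so the sign is −
Point 3:
  Lat: 1.1′ = 0.018333°; total 66.018333
  N ⇒ keep positive
  Lon: 0 + 42.538/60 = 0.708967
  E ⇒ keep positive

1. 33.22291, 2.01523
2. -47.77383, -1.47803
3. 66.01833, 0.70897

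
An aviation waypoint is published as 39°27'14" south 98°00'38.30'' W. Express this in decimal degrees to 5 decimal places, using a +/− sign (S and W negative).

-39.45389, -98.01064

φ: 27′ + 14″ = 27.23333′; 39 + 27.23333/60 = 39.453889
hemisphere S, so the sign is −
λ: 98° + 0/60 + 38.3/3600 = 98 + 0.000000 + 0.010639 = 98.010639
W ⇒ negate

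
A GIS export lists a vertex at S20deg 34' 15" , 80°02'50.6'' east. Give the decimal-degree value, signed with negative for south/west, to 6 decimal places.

Lat: 20 + 34/60 + 15/3600 = 20.5708333
S → negative
λ: 2′ + 50.6″ = 2.84333′; 80 + 2.84333/60 = 80.0473889
E → positive

-20.570833, 80.047389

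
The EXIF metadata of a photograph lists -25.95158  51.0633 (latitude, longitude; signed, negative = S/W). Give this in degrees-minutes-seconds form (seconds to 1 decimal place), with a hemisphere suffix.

Latitude is negative → S; |value| = 25.951580
Lat: 0.951580° → 57.09480′; 0.09480 × 60 = 5.688″
λ: whole degrees 51; 3.79800′ → 3′ and 47.880″

25°57′5.7″ S, 51°03′47.9″ E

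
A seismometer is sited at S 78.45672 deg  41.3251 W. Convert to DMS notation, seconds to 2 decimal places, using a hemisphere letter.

Latitude: 0.456720° → 27.40320′; 0.40320 × 60 = 24.1920″
Longitude: whole degrees 41; 19.50600′ → 19′ and 30.3600″

78°27′24.19″ S, 41°19′30.36″ W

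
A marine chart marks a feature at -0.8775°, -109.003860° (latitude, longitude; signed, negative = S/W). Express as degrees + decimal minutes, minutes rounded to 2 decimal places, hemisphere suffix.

0° 52.65′ S, 109° 0.23′ W

Latitude is negative → S; |value| = 0.877500
Lat: fractional part 0.877500 → 52.6500 minutes
Longitude is negative → W; |value| = 109.003860
Longitude: 109° + 0.003860 × 60 = 109° 0.2316′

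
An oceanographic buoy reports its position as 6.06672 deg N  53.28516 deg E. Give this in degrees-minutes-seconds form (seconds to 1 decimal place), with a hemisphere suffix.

Lat: whole degrees 6; 4.00320′ → 4′ and 0.192″
Lon: 0.285160 × 60 = 17.10960′ → 17′, remainder × 60 = 6.576″

6°04′0.2″ N, 53°17′6.6″ E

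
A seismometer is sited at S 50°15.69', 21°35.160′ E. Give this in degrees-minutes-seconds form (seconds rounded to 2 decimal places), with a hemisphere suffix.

Latitude: fractional minutes 0.69000 × 60 = 41.4000″
Longitude: 35.16000′ → 35′ and 0.16000 × 60 = 9.6000″

50°15′41.40″ S, 21°35′9.60″ E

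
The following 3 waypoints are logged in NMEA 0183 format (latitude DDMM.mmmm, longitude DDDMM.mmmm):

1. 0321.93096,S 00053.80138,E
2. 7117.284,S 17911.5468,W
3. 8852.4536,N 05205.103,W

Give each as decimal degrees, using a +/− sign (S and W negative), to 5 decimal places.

Point 1:
  Lat: split at 2 digits → 03° and 21.93096′; 3 + 21.93096/60 = 3.365516
  S ⇒ negate
  Lon: split at 3 digits → 000° and 53.80138′; 0 + 53.80138/60 = 0.896690
  E ⇒ keep positive
Point 2:
  φ: degrees = first 2 digits = 71, minutes = 17.284; 71 + 17.284/60 = 71.288067
  S → negative
  Lon: split at 3 digits → 179° and 11.5468′; 179 + 11.5468/60 = 179.192447
  W → negative
Point 3:
  Latitude: degrees = first 2 digits = 88, minutes = 52.4536; 88 + 52.4536/60 = 88.874227
  N ⇒ keep positive
  Longitude: degrees = first 3 digits = 52, minutes = 5.103; 52 + 5.103/60 = 52.085050
  hemisphere W, so the sign is −

1. -3.36552, 0.89669
2. -71.28807, -179.19245
3. 88.87423, -52.08505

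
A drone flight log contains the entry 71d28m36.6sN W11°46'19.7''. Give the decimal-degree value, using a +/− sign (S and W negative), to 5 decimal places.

Lat: 28′ + 36.6″ = 28.61000′; 71 + 28.61000/60 = 71.476833
N ⇒ keep positive
Lon: 46′ + 19.7″ = 46.32833′; 11 + 46.32833/60 = 11.772139
hemisphere W, so the sign is −

71.47683, -11.77214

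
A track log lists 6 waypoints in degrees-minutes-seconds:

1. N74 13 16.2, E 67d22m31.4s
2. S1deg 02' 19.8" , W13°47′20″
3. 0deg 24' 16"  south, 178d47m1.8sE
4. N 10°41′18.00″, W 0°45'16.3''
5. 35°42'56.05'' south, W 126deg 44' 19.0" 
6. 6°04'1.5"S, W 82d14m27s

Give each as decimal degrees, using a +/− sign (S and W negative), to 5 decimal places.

1. 74.22117, 67.37539
2. -1.03883, -13.78889
3. -0.40444, 178.78383
4. 10.68833, -0.75453
5. -35.71557, -126.73861
6. -6.06708, -82.24083

Point 1:
  Latitude: 13′ + 16.2″ = 13.27000′; 74 + 13.27000/60 = 74.221167
  N ⇒ keep positive
  λ: 67 + 22/60 + 31.4/3600 = 67.375389
  E ⇒ keep positive
Point 2:
  φ: 1° + 2/60 + 19.8/3600 = 1 + 0.033333 + 0.005500 = 1.038833
  S ⇒ negate
  λ: 13° + 47/60 + 20/3600 = 13 + 0.783333 + 0.005556 = 13.788889
  hemisphere W, so the sign is −
Point 3:
  Lat: 0 + 24/60 + 16/3600 = 0.404444
  hemisphere S, so the sign is −
  λ: 178 + 47/60 + 1.8/3600 = 178.783833
  E ⇒ keep positive
Point 4:
  Latitude: 10° + 41/60 + 18/3600 = 10 + 0.683333 + 0.005000 = 10.688333
  N → positive
  Longitude: 45′ + 16.3″ = 45.27167′; 0 + 45.27167/60 = 0.754528
  hemisphere W, so the sign is −
Point 5:
  Lat: 35 + 42/60 + 56.05/3600 = 35.715569
  S → negative
  Lon: 126 + 44/60 + 19/3600 = 126.738611
  W → negative
Point 6:
  φ: 4′ + 1.5″ = 4.02500′; 6 + 4.02500/60 = 6.067083
  hemisphere S, so the sign is −
  λ: 82 + 14/60 + 27/3600 = 82.240833
  hemisphere W, so the sign is −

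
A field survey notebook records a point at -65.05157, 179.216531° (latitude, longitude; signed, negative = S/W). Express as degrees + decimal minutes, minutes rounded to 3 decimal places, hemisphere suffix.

Latitude is negative → S; |value| = 65.051570
Lat: 65° + 0.051570 × 60 = 65° 3.09420′
λ: 179° + 0.216531 × 60 = 179° 12.99186′

65° 3.094′ S, 179° 12.992′ E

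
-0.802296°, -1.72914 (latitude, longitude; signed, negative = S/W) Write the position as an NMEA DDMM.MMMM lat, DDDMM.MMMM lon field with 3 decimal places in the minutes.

0048.138,S / 00143.748,W

Latitude is negative → S; |value| = 0.802296
φ: fractional part 0.802296 → 48.13776 minutes
Longitude is negative → W; |value| = 1.729140
λ: 1° + 0.729140 × 60 = 1° 43.74840′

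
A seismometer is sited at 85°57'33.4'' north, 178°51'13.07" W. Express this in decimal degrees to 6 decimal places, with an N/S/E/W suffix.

φ: 85° + 57/60 + 33.4/3600 = 85 + 0.950000 + 0.009278 = 85.9592778
Lon: 178° + 51/60 + 13.07/3600 = 178 + 0.850000 + 0.003631 = 178.8536306

85.959278° N, 178.853631° W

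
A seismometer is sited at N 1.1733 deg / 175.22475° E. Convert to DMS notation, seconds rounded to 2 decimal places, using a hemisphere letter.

Latitude: 0.173300 × 60 = 10.39800′ → 10′, remainder × 60 = 23.8800″
λ: 0.224750 × 60 = 13.48500′ → 13′, remainder × 60 = 29.1000″

1°10′23.88″ N, 175°13′29.10″ E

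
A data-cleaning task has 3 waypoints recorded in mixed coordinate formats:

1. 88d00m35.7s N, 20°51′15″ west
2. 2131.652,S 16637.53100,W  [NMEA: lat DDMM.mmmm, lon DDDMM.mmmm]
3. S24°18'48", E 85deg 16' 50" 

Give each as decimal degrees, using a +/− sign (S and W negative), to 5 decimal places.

1. 88.00992, -20.85417
2. -21.52753, -166.62552
3. -24.31333, 85.28056

Point 1:
  φ: 0′ + 35.7″ = 0.59500′; 88 + 0.59500/60 = 88.009917
  N ⇒ keep positive
  λ: 20° + 51/60 + 15/3600 = 20 + 0.850000 + 0.004167 = 20.854167
  W → negative
Point 2:
  Lat: split at 2 digits → 21° and 31.652′; 21 + 31.652/60 = 21.527533
  S → negative
  Lon: split at 3 digits → 166° and 37.531′; 166 + 37.531/60 = 166.625517
  W ⇒ negate
Point 3:
  Latitude: 24 + 18/60 + 48/3600 = 24.313333
  S → negative
  Lon: 16′ + 50″ = 16.83333′; 85 + 16.83333/60 = 85.280556
  E → positive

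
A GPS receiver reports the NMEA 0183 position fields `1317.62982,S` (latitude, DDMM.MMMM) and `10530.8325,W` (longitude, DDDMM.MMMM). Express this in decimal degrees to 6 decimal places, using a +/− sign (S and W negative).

φ: degrees = first 2 digits = 13, minutes = 17.62982; 13 + 17.62982/60 = 13.2938303
S → negative
Longitude: split at 3 digits → 105° and 30.8325′; 105 + 30.8325/60 = 105.5138750
W ⇒ negate

-13.293830, -105.513875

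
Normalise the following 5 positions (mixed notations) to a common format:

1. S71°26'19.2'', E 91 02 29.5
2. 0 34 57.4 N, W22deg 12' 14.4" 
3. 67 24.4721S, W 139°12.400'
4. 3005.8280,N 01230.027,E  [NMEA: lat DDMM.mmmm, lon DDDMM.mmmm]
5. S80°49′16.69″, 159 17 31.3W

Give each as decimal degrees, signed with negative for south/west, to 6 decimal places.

1. -71.438667, 91.041528
2. 0.582611, -22.204000
3. -67.407868, -139.206667
4. 30.097133, 12.500450
5. -80.821303, -159.292028

Point 1:
  φ: 71 + 26/60 + 19.2/3600 = 71.4386667
  S → negative
  Lon: 2′ + 29.5″ = 2.49167′; 91 + 2.49167/60 = 91.0415278
  E → positive
Point 2:
  Lat: 0° + 34/60 + 57.4/3600 = 0 + 0.566667 + 0.015944 = 0.5826111
  N → positive
  λ: 22° + 12/60 + 14.4/3600 = 22 + 0.200000 + 0.004000 = 22.2040000
  W → negative
Point 3:
  φ: 67 + 24.4721/60 = 67.4078683
  S ⇒ negate
  Lon: 12.4′ = 0.206667°; total 139.2066667
  hemisphere W, so the sign is −
Point 4:
  Latitude: split at 2 digits → 30° and 5.828′; 30 + 5.828/60 = 30.0971333
  N ⇒ keep positive
  Longitude: degrees = first 3 digits = 12, minutes = 30.027; 12 + 30.027/60 = 12.5004500
  E ⇒ keep positive
Point 5:
  Latitude: 80° + 49/60 + 16.69/3600 = 80 + 0.816667 + 0.004636 = 80.8213028
  S ⇒ negate
  Longitude: 159 + 17/60 + 31.3/3600 = 159.2920278
  hemisphere W, so the sign is −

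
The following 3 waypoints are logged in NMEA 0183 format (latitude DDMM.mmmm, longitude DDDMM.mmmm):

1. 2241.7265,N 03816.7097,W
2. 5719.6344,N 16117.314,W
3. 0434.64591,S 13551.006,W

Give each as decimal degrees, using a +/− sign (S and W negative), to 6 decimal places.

1. 22.695442, -38.278495
2. 57.327240, -161.288567
3. -4.577432, -135.850100

Point 1:
  φ: degrees = first 2 digits = 22, minutes = 41.7265; 22 + 41.7265/60 = 22.6954417
  N → positive
  Longitude: split at 3 digits → 038° and 16.7097′; 38 + 16.7097/60 = 38.2784950
  W → negative
Point 2:
  Lat: split at 2 digits → 57° and 19.6344′; 57 + 19.6344/60 = 57.3272400
  N ⇒ keep positive
  Lon: split at 3 digits → 161° and 17.314′; 161 + 17.314/60 = 161.2885667
  hemisphere W, so the sign is −
Point 3:
  φ: split at 2 digits → 04° and 34.64591′; 4 + 34.64591/60 = 4.5774318
  S → negative
  λ: degrees = first 3 digits = 135, minutes = 51.006; 135 + 51.006/60 = 135.8501000
  W ⇒ negate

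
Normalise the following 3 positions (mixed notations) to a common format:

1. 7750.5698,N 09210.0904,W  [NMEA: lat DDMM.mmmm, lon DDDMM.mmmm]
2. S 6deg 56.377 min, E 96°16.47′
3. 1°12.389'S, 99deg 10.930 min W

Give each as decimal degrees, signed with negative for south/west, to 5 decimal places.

Point 1:
  Lat: split at 2 digits → 77° and 50.5698′; 77 + 50.5698/60 = 77.842830
  N ⇒ keep positive
  Lon: degrees = first 3 digits = 92, minutes = 10.0904; 92 + 10.0904/60 = 92.168173
  hemisphere W, so the sign is −
Point 2:
  Latitude: 56.377′ = 0.939617°; total 6.939617
  S ⇒ negate
  Lon: 96 + 16.47/60 = 96.274500
  E → positive
Point 3:
  φ: 1 + 12.389/60 = 1.206483
  S ⇒ negate
  λ: 10.93′ = 0.182167°; total 99.182167
  W → negative

1. 77.84283, -92.16817
2. -6.93962, 96.27450
3. -1.20648, -99.18217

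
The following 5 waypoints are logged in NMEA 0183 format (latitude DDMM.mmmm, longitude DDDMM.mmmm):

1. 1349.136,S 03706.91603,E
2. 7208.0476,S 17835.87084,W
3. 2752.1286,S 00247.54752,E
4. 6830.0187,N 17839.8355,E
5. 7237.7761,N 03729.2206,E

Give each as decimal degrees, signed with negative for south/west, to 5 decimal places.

Point 1:
  Lat: split at 2 digits → 13° and 49.136′; 13 + 49.136/60 = 13.818933
  hemisphere S, so the sign is −
  Longitude: split at 3 digits → 037° and 6.91603′; 37 + 6.91603/60 = 37.115267
  E ⇒ keep positive
Point 2:
  φ: split at 2 digits → 72° and 8.0476′; 72 + 8.0476/60 = 72.134127
  S → negative
  Longitude: split at 3 digits → 178° and 35.87084′; 178 + 35.87084/60 = 178.597847
  W → negative
Point 3:
  Lat: degrees = first 2 digits = 27, minutes = 52.1286; 27 + 52.1286/60 = 27.868810
  hemisphere S, so the sign is −
  λ: split at 3 digits → 002° and 47.54752′; 2 + 47.54752/60 = 2.792459
  E → positive
Point 4:
  Latitude: split at 2 digits → 68° and 30.0187′; 68 + 30.0187/60 = 68.500312
  N ⇒ keep positive
  Lon: degrees = first 3 digits = 178, minutes = 39.8355; 178 + 39.8355/60 = 178.663925
  E → positive
Point 5:
  Lat: split at 2 digits → 72° and 37.7761′; 72 + 37.7761/60 = 72.629602
  N → positive
  Lon: degrees = first 3 digits = 37, minutes = 29.2206; 37 + 29.2206/60 = 37.487010
  E ⇒ keep positive

1. -13.81893, 37.11527
2. -72.13413, -178.59785
3. -27.86881, 2.79246
4. 68.50031, 178.66393
5. 72.62960, 37.48701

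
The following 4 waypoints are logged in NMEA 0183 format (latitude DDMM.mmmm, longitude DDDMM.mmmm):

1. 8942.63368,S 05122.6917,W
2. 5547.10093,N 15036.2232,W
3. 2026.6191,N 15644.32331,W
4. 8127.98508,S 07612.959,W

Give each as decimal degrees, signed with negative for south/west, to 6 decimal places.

Point 1:
  Lat: degrees = first 2 digits = 89, minutes = 42.63368; 89 + 42.63368/60 = 89.7105613
  hemisphere S, so the sign is −
  λ: split at 3 digits → 051° and 22.6917′; 51 + 22.6917/60 = 51.3781950
  hemisphere W, so the sign is −
Point 2:
  φ: degrees = first 2 digits = 55, minutes = 47.10093; 55 + 47.10093/60 = 55.7850155
  N ⇒ keep positive
  Lon: degrees = first 3 digits = 150, minutes = 36.2232; 150 + 36.2232/60 = 150.6037200
  hemisphere W, so the sign is −
Point 3:
  Latitude: split at 2 digits → 20° and 26.6191′; 20 + 26.6191/60 = 20.4436517
  N → positive
  λ: split at 3 digits → 156° and 44.32331′; 156 + 44.32331/60 = 156.7387218
  hemisphere W, so the sign is −
Point 4:
  φ: degrees = first 2 digits = 81, minutes = 27.98508; 81 + 27.98508/60 = 81.4664180
  S ⇒ negate
  λ: degrees = first 3 digits = 76, minutes = 12.959; 76 + 12.959/60 = 76.2159833
  hemisphere W, so the sign is −

1. -89.710561, -51.378195
2. 55.785016, -150.603720
3. 20.443652, -156.738722
4. -81.466418, -76.215983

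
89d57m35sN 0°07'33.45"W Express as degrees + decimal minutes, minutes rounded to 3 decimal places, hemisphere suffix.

φ: seconds/60 = 0.58333; minutes = 57 + 0.58333 = 57.58333
Longitude: seconds/60 = 0.55750; minutes = 7 + 0.55750 = 7.55750

89° 57.583′ N, 0° 7.558′ W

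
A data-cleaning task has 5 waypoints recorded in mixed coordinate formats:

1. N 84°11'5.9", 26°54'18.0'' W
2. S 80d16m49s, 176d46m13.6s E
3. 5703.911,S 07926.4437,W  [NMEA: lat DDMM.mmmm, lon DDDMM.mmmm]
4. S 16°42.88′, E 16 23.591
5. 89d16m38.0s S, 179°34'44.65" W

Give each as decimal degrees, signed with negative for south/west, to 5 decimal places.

1. 84.18497, -26.90500
2. -80.28028, 176.77044
3. -57.06518, -79.44073
4. -16.71467, 16.39318
5. -89.27722, -179.57907

Point 1:
  φ: 11′ + 5.9″ = 11.09833′; 84 + 11.09833/60 = 84.184972
  N ⇒ keep positive
  Longitude: 26° + 54/60 + 18/3600 = 26 + 0.900000 + 0.005000 = 26.905000
  W ⇒ negate
Point 2:
  Latitude: 16′ + 49″ = 16.81667′; 80 + 16.81667/60 = 80.280278
  hemisphere S, so the sign is −
  λ: 176 + 46/60 + 13.6/3600 = 176.770444
  E ⇒ keep positive
Point 3:
  φ: split at 2 digits → 57° and 3.911′; 57 + 3.911/60 = 57.065183
  S → negative
  Lon: degrees = first 3 digits = 79, minutes = 26.4437; 79 + 26.4437/60 = 79.440728
  W ⇒ negate
Point 4:
  Lat: 16 + 42.88/60 = 16.714667
  S → negative
  λ: 23.591′ = 0.393183°; total 16.393183
  E → positive
Point 5:
  Latitude: 89 + 16/60 + 38/3600 = 89.277222
  hemisphere S, so the sign is −
  Longitude: 179 + 34/60 + 44.65/3600 = 179.579069
  hemisphere W, so the sign is −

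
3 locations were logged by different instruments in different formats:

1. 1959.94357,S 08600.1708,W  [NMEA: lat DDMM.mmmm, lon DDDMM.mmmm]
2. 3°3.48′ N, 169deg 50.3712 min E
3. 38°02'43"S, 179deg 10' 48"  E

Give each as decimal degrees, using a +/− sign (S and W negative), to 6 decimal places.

Point 1:
  Latitude: split at 2 digits → 19° and 59.94357′; 19 + 59.94357/60 = 19.9990595
  S ⇒ negate
  Longitude: degrees = first 3 digits = 86, minutes = 0.1708; 86 + 0.1708/60 = 86.0028467
  W ⇒ negate
Point 2:
  Lat: 3.48′ = 0.058000°; total 3.0580000
  N ⇒ keep positive
  Longitude: 50.3712′ = 0.839520°; total 169.8395200
  E ⇒ keep positive
Point 3:
  φ: 2′ + 43″ = 2.71667′; 38 + 2.71667/60 = 38.0452778
  S → negative
  Lon: 179 + 10/60 + 48/3600 = 179.1800000
  E → positive

1. -19.999060, -86.002847
2. 3.058000, 169.839520
3. -38.045278, 179.180000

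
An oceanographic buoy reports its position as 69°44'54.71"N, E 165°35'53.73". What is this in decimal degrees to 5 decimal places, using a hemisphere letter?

Lat: 69° + 44/60 + 54.71/3600 = 69 + 0.733333 + 0.015197 = 69.748531
Longitude: 165 + 35/60 + 53.73/3600 = 165.598258

69.74853° N, 165.59826° E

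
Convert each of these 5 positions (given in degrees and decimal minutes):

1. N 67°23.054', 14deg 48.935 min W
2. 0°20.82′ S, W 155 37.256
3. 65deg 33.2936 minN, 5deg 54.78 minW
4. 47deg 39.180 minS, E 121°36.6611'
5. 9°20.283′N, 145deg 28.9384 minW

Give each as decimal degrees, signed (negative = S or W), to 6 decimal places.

Point 1:
  Latitude: 23.054′ = 0.384233°; total 67.3842333
  N → positive
  λ: 14 + 48.935/60 = 14.8155833
  W → negative
Point 2:
  Lat: 20.82′ = 0.347000°; total 0.3470000
  hemisphere S, so the sign is −
  Longitude: 37.256′ = 0.620933°; total 155.6209333
  hemisphere W, so the sign is −
Point 3:
  Lat: 65 + 33.2936/60 = 65.5548933
  N ⇒ keep positive
  Lon: 5 + 54.78/60 = 5.9130000
  W → negative
Point 4:
  φ: 47 + 39.18/60 = 47.6530000
  S → negative
  Lon: 36.6611′ = 0.611018°; total 121.6110183
  E → positive
Point 5:
  Latitude: 9 + 20.283/60 = 9.3380500
  N ⇒ keep positive
  λ: 145 + 28.9384/60 = 145.4823067
  W → negative

1. 67.384233, -14.815583
2. -0.347000, -155.620933
3. 65.554893, -5.913000
4. -47.653000, 121.611018
5. 9.338050, -145.482307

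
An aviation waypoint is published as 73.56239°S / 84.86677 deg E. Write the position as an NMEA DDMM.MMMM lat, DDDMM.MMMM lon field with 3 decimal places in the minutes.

7333.743,S / 08452.006,E

Lat: minutes = (73.562390 − 73) × 60 = 33.74340
Lon: 84° + 0.866770 × 60 = 84° 52.00620′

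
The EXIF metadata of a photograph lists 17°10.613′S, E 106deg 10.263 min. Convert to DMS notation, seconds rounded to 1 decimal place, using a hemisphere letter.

φ: fractional minutes 0.61300 × 60 = 36.780″
Longitude: fractional minutes 0.26300 × 60 = 15.780″

17°10′36.8″ S, 106°10′15.8″ E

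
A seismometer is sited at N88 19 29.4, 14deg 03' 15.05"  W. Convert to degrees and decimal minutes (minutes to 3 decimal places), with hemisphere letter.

Latitude: 19 + 29.4/60 = 19.49000′
Lon: seconds/60 = 0.25083; minutes = 3 + 0.25083 = 3.25083

88° 19.490′ N, 14° 3.251′ W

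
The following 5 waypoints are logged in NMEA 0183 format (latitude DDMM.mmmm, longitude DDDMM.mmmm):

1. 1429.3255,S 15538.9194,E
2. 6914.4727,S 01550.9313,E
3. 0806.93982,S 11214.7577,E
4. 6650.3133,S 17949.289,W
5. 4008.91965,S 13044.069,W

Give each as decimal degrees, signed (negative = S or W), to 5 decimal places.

Point 1:
  φ: degrees = first 2 digits = 14, minutes = 29.3255; 14 + 29.3255/60 = 14.488758
  S → negative
  λ: degrees = first 3 digits = 155, minutes = 38.9194; 155 + 38.9194/60 = 155.648657
  E → positive
Point 2:
  φ: split at 2 digits → 69° and 14.4727′; 69 + 14.4727/60 = 69.241212
  S ⇒ negate
  λ: degrees = first 3 digits = 15, minutes = 50.9313; 15 + 50.9313/60 = 15.848855
  E ⇒ keep positive
Point 3:
  Latitude: degrees = first 2 digits = 8, minutes = 6.93982; 8 + 6.93982/60 = 8.115664
  S → negative
  λ: split at 3 digits → 112° and 14.7577′; 112 + 14.7577/60 = 112.245962
  E → positive
Point 4:
  φ: split at 2 digits → 66° and 50.3133′; 66 + 50.3133/60 = 66.838555
  hemisphere S, so the sign is −
  Lon: degrees = first 3 digits = 179, minutes = 49.289; 179 + 49.289/60 = 179.821483
  W → negative
Point 5:
  Latitude: degrees = first 2 digits = 40, minutes = 8.91965; 40 + 8.91965/60 = 40.148661
  S → negative
  Longitude: split at 3 digits → 130° and 44.069′; 130 + 44.069/60 = 130.734483
  W ⇒ negate

1. -14.48876, 155.64866
2. -69.24121, 15.84886
3. -8.11566, 112.24596
4. -66.83856, -179.82148
5. -40.14866, -130.73448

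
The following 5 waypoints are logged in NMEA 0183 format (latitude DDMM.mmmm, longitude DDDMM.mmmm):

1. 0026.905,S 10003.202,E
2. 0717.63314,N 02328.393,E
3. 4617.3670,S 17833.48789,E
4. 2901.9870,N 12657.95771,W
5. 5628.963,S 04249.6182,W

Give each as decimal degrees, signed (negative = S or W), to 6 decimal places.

Point 1:
  φ: degrees = first 2 digits = 0, minutes = 26.905; 0 + 26.905/60 = 0.4484167
  S ⇒ negate
  Lon: degrees = first 3 digits = 100, minutes = 3.202; 100 + 3.202/60 = 100.0533667
  E → positive
Point 2:
  Latitude: degrees = first 2 digits = 7, minutes = 17.63314; 7 + 17.63314/60 = 7.2938857
  N ⇒ keep positive
  Lon: split at 3 digits → 023° and 28.393′; 23 + 28.393/60 = 23.4732167
  E → positive
Point 3:
  Lat: split at 2 digits → 46° and 17.367′; 46 + 17.367/60 = 46.2894500
  S → negative
  λ: degrees = first 3 digits = 178, minutes = 33.48789; 178 + 33.48789/60 = 178.5581315
  E ⇒ keep positive
Point 4:
  Latitude: degrees = first 2 digits = 29, minutes = 1.987; 29 + 1.987/60 = 29.0331167
  N ⇒ keep positive
  Lon: split at 3 digits → 126° and 57.95771′; 126 + 57.95771/60 = 126.9659618
  hemisphere W, so the sign is −
Point 5:
  Lat: split at 2 digits → 56° and 28.963′; 56 + 28.963/60 = 56.4827167
  S ⇒ negate
  Longitude: degrees = first 3 digits = 42, minutes = 49.6182; 42 + 49.6182/60 = 42.8269700
  W → negative

1. -0.448417, 100.053367
2. 7.293886, 23.473217
3. -46.289450, 178.558132
4. 29.033117, -126.965962
5. -56.482717, -42.826970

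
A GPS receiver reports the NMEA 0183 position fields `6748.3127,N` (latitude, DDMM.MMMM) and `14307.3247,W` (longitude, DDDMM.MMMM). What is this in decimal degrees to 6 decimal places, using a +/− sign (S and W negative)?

φ: split at 2 digits → 67° and 48.3127′; 67 + 48.3127/60 = 67.8052117
N → positive
Longitude: degrees = first 3 digits = 143, minutes = 7.3247; 143 + 7.3247/60 = 143.1220783
W ⇒ negate

67.805212, -143.122078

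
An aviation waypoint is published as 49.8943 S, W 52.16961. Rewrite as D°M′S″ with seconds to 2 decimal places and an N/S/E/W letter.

Lat: whole degrees 49; 53.65800′ → 53′ and 39.4800″
Lon: 0.169610 × 60 = 10.17660′ → 10′, remainder × 60 = 10.5960″

49°53′39.48″ S, 52°10′10.60″ W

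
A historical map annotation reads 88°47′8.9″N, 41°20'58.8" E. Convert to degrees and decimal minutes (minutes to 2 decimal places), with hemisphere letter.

88° 47.15′ N, 41° 20.98′ E

Latitude: seconds/60 = 0.14833; minutes = 47 + 0.14833 = 47.1483
Longitude: 20 + 58.8/60 = 20.9800′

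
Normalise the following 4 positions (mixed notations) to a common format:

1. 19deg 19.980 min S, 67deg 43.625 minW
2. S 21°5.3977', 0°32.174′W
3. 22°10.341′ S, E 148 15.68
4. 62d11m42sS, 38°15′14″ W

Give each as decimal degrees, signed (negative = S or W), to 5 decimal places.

1. -19.33300, -67.72708
2. -21.08996, -0.53623
3. -22.17235, 148.26133
4. -62.19500, -38.25389

Point 1:
  Latitude: 19.98′ = 0.333000°; total 19.333000
  hemisphere S, so the sign is −
  Lon: 43.625′ = 0.727083°; total 67.727083
  W → negative
Point 2:
  φ: 5.3977′ = 0.089962°; total 21.089962
  S ⇒ negate
  λ: 0 + 32.174/60 = 0.536233
  W ⇒ negate
Point 3:
  φ: 22 + 10.341/60 = 22.172350
  S → negative
  λ: 148 + 15.68/60 = 148.261333
  E → positive
Point 4:
  Latitude: 62 + 11/60 + 42/3600 = 62.195000
  hemisphere S, so the sign is −
  λ: 38° + 15/60 + 14/3600 = 38 + 0.250000 + 0.003889 = 38.253889
  W → negative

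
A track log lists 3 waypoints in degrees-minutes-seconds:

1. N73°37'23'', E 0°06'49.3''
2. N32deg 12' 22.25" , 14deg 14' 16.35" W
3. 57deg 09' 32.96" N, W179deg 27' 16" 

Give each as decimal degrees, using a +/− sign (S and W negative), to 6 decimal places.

Point 1:
  Lat: 73° + 37/60 + 23/3600 = 73 + 0.616667 + 0.006389 = 73.6230556
  N ⇒ keep positive
  Longitude: 0 + 6/60 + 49.3/3600 = 0.1136944
  E ⇒ keep positive
Point 2:
  Lat: 32° + 12/60 + 22.25/3600 = 32 + 0.200000 + 0.006181 = 32.2061806
  N ⇒ keep positive
  Lon: 14′ + 16.35″ = 14.27250′; 14 + 14.27250/60 = 14.2378750
  hemisphere W, so the sign is −
Point 3:
  φ: 57 + 9/60 + 32.96/3600 = 57.1591556
  N ⇒ keep positive
  Lon: 179° + 27/60 + 16/3600 = 179 + 0.450000 + 0.004444 = 179.4544444
  hemisphere W, so the sign is −

1. 73.623056, 0.113694
2. 32.206181, -14.237875
3. 57.159156, -179.454444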